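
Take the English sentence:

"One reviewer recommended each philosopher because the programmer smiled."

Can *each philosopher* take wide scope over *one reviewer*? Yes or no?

Yes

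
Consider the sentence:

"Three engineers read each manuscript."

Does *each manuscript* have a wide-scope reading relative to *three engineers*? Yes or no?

Yes

*each manuscript* is the matrix object and *three engineers* the matrix subject; the two are clausemates.
No island intervenes, so both surface and inverse scope are derivable.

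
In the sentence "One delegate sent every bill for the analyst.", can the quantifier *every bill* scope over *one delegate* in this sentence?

*every bill* is the matrix object and *one delegate* the matrix subject; the two are clausemates.
Ordinary QR to a clause-peripheral position gives the wide-scope LF for the lower DP.

Yes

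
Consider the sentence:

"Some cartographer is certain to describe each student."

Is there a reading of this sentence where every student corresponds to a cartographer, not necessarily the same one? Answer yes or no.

The described interpretation is the *each student* > *some cartographer* scoping.
Infinitival complements of raising predicates do not block QR; *each student* and *some cartographer* are effectively clausemates.
QR within a single clause is free, so the lower quantifier may take scope over the higher one.
Both orderings are possible: *some cartographer* > *each student* and *each student* > *some cartographer*.

Yes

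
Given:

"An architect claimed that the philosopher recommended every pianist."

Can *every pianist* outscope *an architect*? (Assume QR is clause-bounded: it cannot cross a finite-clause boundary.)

Structurally, *every pianist* is inside the finite complement clause *that the philosopher recommended every pianist*.
QR is clause-bounded, so the finite complement is a scope island for the embedded quantifier.
The inverse ordering *every pianist* > *an architect* is therefore underivable.

No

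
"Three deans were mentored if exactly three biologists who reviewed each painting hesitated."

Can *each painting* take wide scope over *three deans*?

No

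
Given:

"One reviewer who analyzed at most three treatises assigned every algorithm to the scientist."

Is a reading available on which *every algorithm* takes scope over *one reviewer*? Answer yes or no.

Although the sentence contains a relative clause (*who analyzed at most three treatises*), *every algorithm* is outside it, in the matrix VP.
No island intervenes, so both surface and inverse scope are derivable.
Both orderings are possible: *one reviewer* > *every algorithm* and *every algorithm* > *one reviewer*.

Yes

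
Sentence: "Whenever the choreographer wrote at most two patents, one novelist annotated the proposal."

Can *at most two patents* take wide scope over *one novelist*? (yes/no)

No

The target quantifier *at most two patents* is part of the adjunct clause *whenever the choreographer wrote at most two patents*.
Adverbial clauses are not L-marked, so they are barriers for QR — the quantifier cannot escape the adjunct.
*at most two patents* is confined to the island and cannot take scope over *one novelist*.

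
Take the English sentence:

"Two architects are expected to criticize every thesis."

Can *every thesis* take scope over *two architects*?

Yes

Infinitival complements of raising predicates do not block QR; *every thesis* and *two architects* are effectively clausemates.
QR within a single clause is free, so the lower quantifier may take scope over the higher one.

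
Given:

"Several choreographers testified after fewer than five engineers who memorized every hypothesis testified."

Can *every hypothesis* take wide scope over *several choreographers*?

*every hypothesis* sits inside the relative clause *who memorized every hypothesis*, which is itself inside the adjunct *after fewer than five engineers who memorized every hypothesis testified*.
Nested islands: the RC island is itself inside an adjunct island, so wide scope is doubly excluded.
So *every hypothesis* cannot raise high enough to outscope *several choreographers*; only the surface ordering *several choreographers* > *every hypothesis* is available.

No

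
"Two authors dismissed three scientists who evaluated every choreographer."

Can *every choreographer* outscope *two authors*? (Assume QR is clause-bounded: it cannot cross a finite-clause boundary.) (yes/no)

The DP *every choreographer* is contained in the relative clause *who evaluated every choreographer* modifying *three scientists*.
The relative clause forms an island for QR, so the quantifier is confined to the head noun's restrictor.
So the wide-scope reading for *every choreographer* is blocked.

No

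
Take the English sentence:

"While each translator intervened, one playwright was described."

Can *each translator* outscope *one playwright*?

No

The target quantifier *each translator* is part of the adjunct clause *while each translator intervened*.
Adverbial clauses are not L-marked, so they are barriers for QR — the quantifier cannot escape the adjunct.
So the wide-scope reading for *each translator* is blocked.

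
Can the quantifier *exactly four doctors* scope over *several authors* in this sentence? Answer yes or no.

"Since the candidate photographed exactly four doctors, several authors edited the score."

No

*exactly four doctors* occurs within the adjunct clause *since the candidate photographed exactly four doctors*.
Scope out of an adjunct clause is unavailable: QR respects the adjunct-island constraint.
So *exactly four doctors* cannot raise to a position above *several authors*.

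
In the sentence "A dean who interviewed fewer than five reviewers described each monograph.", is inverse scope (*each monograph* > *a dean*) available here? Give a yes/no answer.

*each monograph* is a matrix argument; only *a dean* is modified by the relative clause *who interviewed fewer than five reviewers*, so the RC island is irrelevant to the target quantifier.
Since no island is crossed, the inverse ordering is licensed alongside surface scope.

Yes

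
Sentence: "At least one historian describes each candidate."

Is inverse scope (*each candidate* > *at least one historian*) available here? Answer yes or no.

Yes

Both DPs are arguments of the same predicate; there is no clause or island boundary between them.
Since no island is crossed, the inverse ordering is licensed alongside surface scope.
So *each candidate* > *at least one historian* is among the available readings.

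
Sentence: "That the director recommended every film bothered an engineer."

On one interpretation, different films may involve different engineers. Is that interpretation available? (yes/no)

No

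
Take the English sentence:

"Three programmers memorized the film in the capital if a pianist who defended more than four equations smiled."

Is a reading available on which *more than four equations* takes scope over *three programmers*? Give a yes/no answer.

No

*more than four equations* sits inside the relative clause *who defended more than four equations*, which is itself inside the adjunct *if a pianist who defended more than four equations smiled*.
The quantifier would have to escape first the RC and then the adjunct — two independent island violations.
The inverse ordering *more than four equations* > *three programmers* is therefore underivable.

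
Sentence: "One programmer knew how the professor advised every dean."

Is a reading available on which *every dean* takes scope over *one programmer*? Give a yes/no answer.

No

The DP *every dean* is contained in the embedded question *how the professor advised every dean*.
QR across an interrogative CP boundary is ruled out as a wh-island violation.
Hence only narrow scope for *every dean* (under *one programmer*) survives.
(Only the surface reading survives: one fixed programmer with respect to all the relevant deans.)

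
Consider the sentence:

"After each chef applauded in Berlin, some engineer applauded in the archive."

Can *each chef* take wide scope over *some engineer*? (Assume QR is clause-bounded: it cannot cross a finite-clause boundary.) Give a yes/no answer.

Structurally, *each chef* is inside the adjunct clause *after each chef applauded in Berlin*.
The adjunct-island constraint bars QR out of an adverbial clause.
There is no licit LF on which *each chef* c-commands *some engineer*.

No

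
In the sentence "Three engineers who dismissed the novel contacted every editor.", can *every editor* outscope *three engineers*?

Yes

*every editor* is a matrix argument; only *three engineers* is modified by the relative clause *who dismissed the novel*, so the RC island is irrelevant to the target quantifier.
Since no island is crossed, the inverse ordering is licensed alongside surface scope.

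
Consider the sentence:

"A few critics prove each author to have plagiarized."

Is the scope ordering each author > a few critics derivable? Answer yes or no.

ECM infinitives lack a CP barrier, so *each author* can QR over the matrix subject *a few critics*.
Nothing blocks QR of the lower DP to a position above the higher one, so inverse scope is available.

Yes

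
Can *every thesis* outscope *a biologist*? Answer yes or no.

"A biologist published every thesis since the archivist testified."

Yes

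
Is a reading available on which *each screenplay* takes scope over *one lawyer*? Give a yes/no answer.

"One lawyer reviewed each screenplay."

*one lawyer* and *each screenplay* are co-arguments of the matrix verb, with nothing but a clause-internal boundary between them.
Clause-internal QR can adjoin the lower DP above the subject, yielding the inverse reading.
Both orderings are possible: *one lawyer* > *each screenplay* and *each screenplay* > *one lawyer*.

Yes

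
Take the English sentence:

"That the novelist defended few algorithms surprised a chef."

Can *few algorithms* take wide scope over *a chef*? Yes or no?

The DP *few algorithms* is contained in the sentential subject *that the novelist defended few algorithms*.
The subject-island constraint blocks QR out of a clausal subject.
*few algorithms* > *a chef* would require crossing that boundary, which is illicit.

No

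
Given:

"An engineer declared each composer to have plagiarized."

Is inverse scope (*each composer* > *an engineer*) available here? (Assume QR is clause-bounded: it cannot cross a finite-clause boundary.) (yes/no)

Yes

*each composer* is an ECM subject; ECM complements are not islands, and the embedded quantifier may take matrix scope.
Clause-internal QR can adjoin the lower DP above the subject, yielding the inverse reading.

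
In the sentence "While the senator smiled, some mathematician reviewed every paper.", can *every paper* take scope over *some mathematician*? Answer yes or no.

Yes

*every paper* is a matrix argument; the adjunct is an island but the target quantifier is outside it.
QR within a single clause is free, so the lower quantifier may take scope over the higher one.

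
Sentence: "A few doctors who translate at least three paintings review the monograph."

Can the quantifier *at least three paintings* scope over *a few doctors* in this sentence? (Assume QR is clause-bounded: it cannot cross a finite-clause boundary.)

No

*at least three paintings* occurs within the relative clause *who translate at least three paintings*.
The relative clause forms an island for QR, so the quantifier is confined to the head noun's restrictor.
So the wide-scope reading for *at least three paintings* is blocked.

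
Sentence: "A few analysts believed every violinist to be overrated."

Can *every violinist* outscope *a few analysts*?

ECM infinitives lack a CP barrier, so *every violinist* can QR over the matrix subject *a few analysts*.
QR within a single clause is free, so the lower quantifier may take scope over the higher one.

Yes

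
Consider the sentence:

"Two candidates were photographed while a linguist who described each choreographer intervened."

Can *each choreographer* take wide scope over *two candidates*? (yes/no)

No

The target quantifier *each choreographer* is part of the relative clause *who described each choreographer*, which is itself inside the adjunct *while a linguist who described each choreographer intervened*.
The quantifier would have to escape first the RC and then the adjunct — two independent island violations.
So *each choreographer* cannot raise to a position above *two candidates*.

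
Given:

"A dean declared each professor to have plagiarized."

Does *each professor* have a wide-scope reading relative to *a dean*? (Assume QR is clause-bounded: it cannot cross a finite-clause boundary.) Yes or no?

Yes

This is an ECM construction: *each professor* is the infinitival subject, Case-marked by the matrix verb, and the infinitive is transparent for QR.
Ordinary QR to a clause-peripheral position gives the wide-scope LF for the lower DP.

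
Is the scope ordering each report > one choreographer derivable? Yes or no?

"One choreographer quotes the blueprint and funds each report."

No

*each report* is embedded in one conjunct of the coordinate structure (*funds each report*).
A quantifier cannot raise out of one conjunct of a coordination across the whole coordinate structure — the CSC applies to QR.
So *each report* cannot raise to a position above *one choreographer*.
(Only the surface reading survives: one fixed choreographer with respect to all the relevant reports.)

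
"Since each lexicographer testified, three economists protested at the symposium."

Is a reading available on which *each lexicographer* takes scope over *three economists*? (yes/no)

No

Structurally, *each lexicographer* is inside the adjunct clause *since each lexicographer testified*.
Adjuncts are opaque for quantifier raising; a quantifier in an adjunct stays inside it.
There is no licit LF on which *each lexicographer* c-commands *three economists*.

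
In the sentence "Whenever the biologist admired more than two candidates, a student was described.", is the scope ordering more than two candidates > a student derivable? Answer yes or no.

No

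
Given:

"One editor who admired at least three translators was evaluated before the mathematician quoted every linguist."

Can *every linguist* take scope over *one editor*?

No

*every linguist* occurs within the adjunct clause *before the mathematician quoted every linguist*.
Scope out of an adjunct clause is unavailable: QR respects the adjunct-island constraint.
So *every linguist* cannot raise to a position above *one editor*.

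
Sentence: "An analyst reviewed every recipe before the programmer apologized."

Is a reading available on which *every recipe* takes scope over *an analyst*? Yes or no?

Yes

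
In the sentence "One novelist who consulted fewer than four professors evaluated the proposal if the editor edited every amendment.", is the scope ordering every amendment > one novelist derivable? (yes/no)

No

The DP *every amendment* is contained in the adjunct clause *if the editor edited every amendment*.
Adverbial clauses are not L-marked, so they are barriers for QR — the quantifier cannot escape the adjunct.
There is no licit LF on which *every amendment* c-commands *one novelist*.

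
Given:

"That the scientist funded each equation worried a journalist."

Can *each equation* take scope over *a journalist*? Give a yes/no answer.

No

*each equation* is embedded in the sentential subject *that the scientist funded each equation*.
Subjects — clausal subjects included — are islands for extraction, and QR is no exception.
The ordering *each equation* > *a journalist* is therefore underivable.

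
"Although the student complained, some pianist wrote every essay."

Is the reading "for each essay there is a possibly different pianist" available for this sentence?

The paraphrase describes the scope ordering *every essay* > *some pianist*.
The adjunct clause does not contain *every essay*, which is the matrix object.
Since no island is crossed, the inverse ordering is licensed alongside surface scope.

Yes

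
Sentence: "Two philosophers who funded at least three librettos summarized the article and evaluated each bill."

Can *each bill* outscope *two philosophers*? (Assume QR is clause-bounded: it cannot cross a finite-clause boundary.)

No

The DP *each bill* is contained in one conjunct of the coordinate structure (*evaluated each bill*).
The Coordinate Structure Constraint blocks movement (including QR) out of a single conjunct.
Hence only narrow scope for *each bill* (under *two philosophers*) survives.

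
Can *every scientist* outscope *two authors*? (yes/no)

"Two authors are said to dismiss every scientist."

Yes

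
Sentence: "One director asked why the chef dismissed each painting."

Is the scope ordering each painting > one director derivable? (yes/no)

The target quantifier *each painting* is part of the embedded question *why the chef dismissed each painting*.
An indirect question is a wh-island; the filled [Spec,CP] blocks QR across the CP edge.
*each painting* > *one director* would require crossing that boundary, which is illicit.
(Only the surface reading survives: one fixed director with respect to all the relevant paintings.)

No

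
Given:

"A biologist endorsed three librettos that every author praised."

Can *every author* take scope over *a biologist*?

No

The target quantifier *every author* is part of the relative clause *that every author praised* modifying *three librettos*.
QR out of a relative clause is ruled out by the relative-clause island constraint.
*every author* > *a biologist* would require crossing that boundary, which is illicit.
(Only the surface reading survives: one fixed biologist with respect to all the relevant authors.)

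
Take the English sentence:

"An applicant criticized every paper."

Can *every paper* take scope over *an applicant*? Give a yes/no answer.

Yes

*every paper* and *an applicant* are in the same minimal clause.
Since no island is crossed, the inverse ordering is licensed alongside surface scope.
So *every paper* > *an applicant* is among the available readings.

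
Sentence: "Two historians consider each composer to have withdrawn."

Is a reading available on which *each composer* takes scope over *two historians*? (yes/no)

*each composer* is an ECM subject; ECM complements are not islands, and the embedded quantifier may take matrix scope.
With no island boundary between them, the object can take inverse scope over the subject via ordinary QR within the clause.
The sentence is scopally ambiguous between *two historians* > *each composer* and *each composer* > *two historians*.

Yes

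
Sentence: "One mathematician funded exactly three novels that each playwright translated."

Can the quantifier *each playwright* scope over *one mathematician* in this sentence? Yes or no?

No

Structurally, *each playwright* is inside the relative clause *that each playwright translated* modifying *exactly three novels*.
A relative clause is a scope island — quantifier raising cannot cross its boundary.
*each playwright* > *one mathematician* would require crossing that boundary, which is illicit.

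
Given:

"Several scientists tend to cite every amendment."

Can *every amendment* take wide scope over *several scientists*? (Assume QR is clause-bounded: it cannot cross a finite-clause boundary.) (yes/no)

Yes

The matrix predicate is a raising verb, whose infinitival complement is not a scope island — *every amendment* can QR into the matrix clause.
Ordinary QR to a clause-peripheral position gives the wide-scope LF for the lower DP.
The sentence is scopally ambiguous between *several scientists* > *every amendment* and *every amendment* > *several scientists*.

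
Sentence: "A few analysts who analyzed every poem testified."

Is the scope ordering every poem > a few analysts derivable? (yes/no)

No

*every poem* occurs within the relative clause *who analyzed every poem*.
Quantifiers inside a relative clause are trapped there; the RC boundary blocks QR.
So the wide-scope reading for *every poem* is blocked.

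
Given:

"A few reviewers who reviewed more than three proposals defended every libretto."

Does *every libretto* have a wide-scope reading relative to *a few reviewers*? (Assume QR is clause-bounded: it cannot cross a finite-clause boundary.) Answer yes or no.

Yes

*every libretto* sits in the matrix clause, not in the relative clause on *a few reviewers*.
Since no island is crossed, the inverse ordering is licensed alongside surface scope.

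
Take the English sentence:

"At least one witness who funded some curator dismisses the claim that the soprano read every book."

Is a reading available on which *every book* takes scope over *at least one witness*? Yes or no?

The target quantifier *every book* is part of the complex NP *the claim that the soprano read every book*.
Noun-complement clauses are scope islands (the Complex NP Constraint): a quantifier inside one cannot scope into the matrix.
So *every book* cannot raise to a position above *at least one witness*.

No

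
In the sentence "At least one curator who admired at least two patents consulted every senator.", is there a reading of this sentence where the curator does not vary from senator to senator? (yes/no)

Yes

This is the *at least one curator* > *every senator* reading.
Surface scope (*at least one curator* > *every senator*) is always derivable; islands only block QR, not in-situ interpretation.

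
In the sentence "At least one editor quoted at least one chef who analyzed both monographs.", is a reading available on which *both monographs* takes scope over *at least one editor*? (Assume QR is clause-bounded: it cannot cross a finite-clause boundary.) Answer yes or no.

No

*both monographs* is embedded in the relative clause *who analyzed both monographs* modifying *at least one chef*.
QR out of a relative clause is ruled out by the relative-clause island constraint.
*both monographs* > *at least one editor* would require crossing that boundary, which is illicit.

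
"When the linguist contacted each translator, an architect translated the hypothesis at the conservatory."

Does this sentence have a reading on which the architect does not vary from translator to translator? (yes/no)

Yes

That reading corresponds to *an architect* > *each translator*.
*an architect* is a matrix-clause argument and can take scope within the matrix clause over the constituent containing *each translator*, so *an architect* > *each translator* needs no island-crossing movement and is available.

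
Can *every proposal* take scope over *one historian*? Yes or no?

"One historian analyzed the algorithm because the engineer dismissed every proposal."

*every proposal* sits inside the adjunct clause *because the engineer dismissed every proposal*.
Adjunct clauses are scope islands: a quantifier inside an adjunct cannot raise into the matrix clause.
*every proposal* is confined to the island and cannot take scope over *one historian*.
(Only the surface reading survives: one fixed historian with respect to all the relevant proposals.)

No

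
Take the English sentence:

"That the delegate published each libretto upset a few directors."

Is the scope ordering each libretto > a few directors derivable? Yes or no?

No

Structurally, *each libretto* is inside the sentential subject *that the delegate published each libretto*.
Sentential subjects are islands: a quantifier inside the subject clause cannot raise over the matrix predicate.
*each libretto* is confined to the island and cannot take scope over *a few directors*.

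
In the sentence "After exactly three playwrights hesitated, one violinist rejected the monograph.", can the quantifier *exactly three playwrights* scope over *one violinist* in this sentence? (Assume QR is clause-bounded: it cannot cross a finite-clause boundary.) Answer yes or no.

No

Structurally, *exactly three playwrights* is inside the adjunct clause *after exactly three playwrights hesitated*.
Adjunct clauses are scope islands: a quantifier inside an adjunct cannot raise into the matrix clause.
*exactly three playwrights* is confined to the island and cannot take scope over *one violinist*.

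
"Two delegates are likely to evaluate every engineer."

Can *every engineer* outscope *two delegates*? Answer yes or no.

Yes

The matrix predicate is a raising verb, whose infinitival complement is not a scope island — *every engineer* can QR into the matrix clause.
QR within a single clause is free, so the lower quantifier may take scope over the higher one.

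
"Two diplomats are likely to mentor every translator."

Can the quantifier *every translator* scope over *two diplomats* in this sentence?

*every translator* is the object of the infinitival complement of a raising predicate; raising infinitives are transparent for QR, so the two DPs are in effect clausemates.
QR within a single clause is free, so the lower quantifier may take scope over the higher one.

Yes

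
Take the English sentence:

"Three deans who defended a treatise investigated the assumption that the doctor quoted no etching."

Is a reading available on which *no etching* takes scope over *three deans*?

*no etching* is embedded in the complex NP *the assumption that the doctor quoted no etching*.
The complex NP is opaque for QR — the quantifier is frozen inside the noun's complement.
Hence only narrow scope for *no etching* (under *three deans*) survives.

No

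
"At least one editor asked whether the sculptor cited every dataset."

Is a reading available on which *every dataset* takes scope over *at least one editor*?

No

The DP *every dataset* is contained in the embedded question *whether the sculptor cited every dataset*.
Embedded wh-clauses are opaque for QR, so the quantifier stays inside the question.
The inverse ordering *every dataset* > *at least one editor* is therefore underivable.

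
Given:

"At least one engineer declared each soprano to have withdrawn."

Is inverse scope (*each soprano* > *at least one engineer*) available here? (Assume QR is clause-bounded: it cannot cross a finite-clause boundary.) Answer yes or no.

Yes

This is an ECM construction: *each soprano* is the infinitival subject, Case-marked by the matrix verb, and the infinitive is transparent for QR.
Ordinary QR to a clause-peripheral position gives the wide-scope LF for the lower DP.
The sentence is scopally ambiguous between *at least one engineer* > *each soprano* and *each soprano* > *at least one engineer*.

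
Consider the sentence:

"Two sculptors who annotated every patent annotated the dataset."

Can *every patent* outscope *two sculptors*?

No

The DP *every patent* is contained in the relative clause *who annotated every patent*.
Relative clauses block scope extraction: QR cannot target a position outside the modified NP.
The inverse ordering *every patent* > *two sculptors* is therefore underivable.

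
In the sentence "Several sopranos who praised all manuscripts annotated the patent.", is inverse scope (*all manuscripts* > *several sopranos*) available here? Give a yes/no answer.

The DP *all manuscripts* is contained in the relative clause *who praised all manuscripts*.
A relative clause is a scope island — quantifier raising cannot cross its boundary.
*all manuscripts* is confined to the island and cannot take scope over *several sopranos*.

No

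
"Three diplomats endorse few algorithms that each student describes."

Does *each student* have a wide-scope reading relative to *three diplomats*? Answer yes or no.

No

Structurally, *each student* is inside the relative clause *that each student describes* modifying *few algorithms*.
The relative clause forms an island for QR, so the quantifier is confined to the head noun's restrictor.
*each student* is confined to the island and cannot take scope over *three diplomats*.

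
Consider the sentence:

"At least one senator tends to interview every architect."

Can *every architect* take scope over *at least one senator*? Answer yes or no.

Yes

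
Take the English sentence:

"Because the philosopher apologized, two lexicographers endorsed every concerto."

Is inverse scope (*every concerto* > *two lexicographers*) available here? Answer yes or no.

Yes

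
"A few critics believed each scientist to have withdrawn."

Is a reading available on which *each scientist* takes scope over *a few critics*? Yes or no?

*each scientist* is the subject of an ECM infinitive — the infinitival complement of an ECM verb is not a scope island, so *each scientist* can raise into the matrix clause.
Ordinary QR to a clause-peripheral position gives the wide-scope LF for the lower DP.

Yes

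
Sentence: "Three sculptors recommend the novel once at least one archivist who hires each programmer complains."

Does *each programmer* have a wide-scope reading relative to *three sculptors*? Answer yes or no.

The target quantifier *each programmer* is part of the relative clause *who hires each programmer*, which is itself inside the adjunct *once at least one archivist who hires each programmer complains*.
Nested islands: the RC island is itself inside an adjunct island, so wide scope is doubly excluded.
There is no licit LF on which *each programmer* c-commands *three sculptors*.

No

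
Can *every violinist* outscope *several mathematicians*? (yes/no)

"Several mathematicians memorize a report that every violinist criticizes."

The DP *every violinist* is contained in the relative clause *that every violinist criticizes* modifying *a report*.
Relative clauses block scope extraction: QR cannot target a position outside the modified NP.
The inverse ordering *every violinist* > *several mathematicians* is therefore underivable.

No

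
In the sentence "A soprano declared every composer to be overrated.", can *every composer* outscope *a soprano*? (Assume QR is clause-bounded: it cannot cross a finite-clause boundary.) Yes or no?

Yes

*every composer* is the subject of an ECM infinitive — the infinitival complement of an ECM verb is not a scope island, so *every composer* can raise into the matrix clause.
With no island boundary between them, the object can take inverse scope over the subject via ordinary QR within the clause.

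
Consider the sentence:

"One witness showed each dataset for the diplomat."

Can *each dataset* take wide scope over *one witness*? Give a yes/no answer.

*each dataset* and *one witness* are in the same minimal clause.
Nothing blocks QR of the lower DP to a position above the higher one, so inverse scope is available.
So *each dataset* > *one witness* is among the available readings.

Yes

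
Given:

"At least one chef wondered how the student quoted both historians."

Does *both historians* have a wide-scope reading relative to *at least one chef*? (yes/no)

The DP *both historians* is contained in the embedded question *how the student quoted both historians*.
The wh-island constraint blocks QR out of an embedded interrogative.
So the wide-scope reading for *both historians* is blocked.
(Only the surface reading survives: one fixed chef with respect to all the relevant historians.)

No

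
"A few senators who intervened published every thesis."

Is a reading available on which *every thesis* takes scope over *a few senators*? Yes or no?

The RC *who intervened* is an island, but *every thesis* is not inside it — it is the matrix object, a clausemate of *a few senators*.
Nothing blocks QR of the lower DP to a position above the higher one, so inverse scope is available.

Yes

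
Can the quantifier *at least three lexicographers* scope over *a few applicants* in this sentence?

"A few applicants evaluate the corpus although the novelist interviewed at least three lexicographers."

*at least three lexicographers* is embedded in the adjunct clause *although the novelist interviewed at least three lexicographers*.
Adjuncts are opaque for quantifier raising; a quantifier in an adjunct stays inside it.
The inverse ordering *at least three lexicographers* > *a few applicants* is therefore underivable.

No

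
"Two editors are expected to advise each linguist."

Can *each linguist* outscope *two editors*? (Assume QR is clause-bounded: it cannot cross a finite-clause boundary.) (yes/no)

*each linguist* is inside a raising infinitive, which is transparent to QR (no CP barrier), so it behaves as a matrix argument.
Clause-internal QR can adjoin the lower DP above the subject, yielding the inverse reading.

Yes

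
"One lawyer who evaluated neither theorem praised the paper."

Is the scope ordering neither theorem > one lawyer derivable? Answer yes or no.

No

*neither theorem* sits inside the relative clause *who evaluated neither theorem*.
Relative clauses are scope islands: a quantifier cannot QR out of a relative clause to take scope in the matrix clause.
The inverse ordering *neither theorem* > *one lawyer* is therefore underivable.
(Only the surface reading survives: one fixed lawyer with respect to all the relevant theorems.)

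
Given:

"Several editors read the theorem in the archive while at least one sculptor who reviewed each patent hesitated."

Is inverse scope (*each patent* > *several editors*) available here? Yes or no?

*each patent* sits inside the relative clause *who reviewed each patent*, which is itself inside the adjunct *while at least one sculptor who reviewed each patent hesitated*.
Nested islands: the RC island is itself inside an adjunct island, so wide scope is doubly excluded.
*each patent* is confined to the island and cannot take scope over *several editors*.

No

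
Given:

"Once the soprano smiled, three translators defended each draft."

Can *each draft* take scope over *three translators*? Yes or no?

The adjunct island is irrelevant here — *each draft* and *three translators* are both in the matrix clause.
Clause-internal QR can adjoin the lower DP above the subject, yielding the inverse reading.
Both orderings are possible: *three translators* > *each draft* and *each draft* > *three translators*.

Yes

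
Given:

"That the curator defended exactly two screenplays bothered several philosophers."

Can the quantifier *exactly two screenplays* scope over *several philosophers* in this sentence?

*exactly two screenplays* is embedded in the sentential subject *that the curator defended exactly two screenplays*.
The subject-island constraint blocks QR out of a clausal subject.
The ordering *exactly two screenplays* > *several philosophers* is therefore underivable.

No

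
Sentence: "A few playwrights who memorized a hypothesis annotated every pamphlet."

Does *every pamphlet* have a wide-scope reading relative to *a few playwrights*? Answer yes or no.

Yes

*every pamphlet* sits in the matrix clause, not in the relative clause on *a few playwrights*.
Clause-internal QR can adjoin the lower DP above the subject, yielding the inverse reading.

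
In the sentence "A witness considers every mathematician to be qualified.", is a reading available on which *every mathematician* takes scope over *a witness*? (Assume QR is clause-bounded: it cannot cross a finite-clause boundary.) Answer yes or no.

The ECM infinitive is scope-transparent — *every mathematician* is free to raise above *a witness*.
QR within a single clause is free, so the lower quantifier may take scope over the higher one.

Yes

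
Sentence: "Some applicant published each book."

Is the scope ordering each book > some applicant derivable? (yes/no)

Yes

*some applicant* and *each book* are co-arguments of the matrix verb, with nothing but a clause-internal boundary between them.
QR within a single clause is free, so the lower quantifier may take scope over the higher one.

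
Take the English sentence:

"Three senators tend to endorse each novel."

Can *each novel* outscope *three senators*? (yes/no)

*each novel* is the object of the infinitival complement of a raising predicate; raising infinitives are transparent for QR, so the two DPs are in effect clausemates.
Since no island is crossed, the inverse ordering is licensed alongside surface scope.

Yes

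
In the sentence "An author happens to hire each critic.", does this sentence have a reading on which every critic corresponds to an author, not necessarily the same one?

Yes

This is the *each critic* > *an author* reading.
*each critic* is inside a raising infinitive, which is transparent to QR (no CP barrier), so it behaves as a matrix argument.
Nothing blocks QR of the lower DP to a position above the higher one, so inverse scope is available.
The sentence is scopally ambiguous between *an author* > *each critic* and *each critic* > *an author*.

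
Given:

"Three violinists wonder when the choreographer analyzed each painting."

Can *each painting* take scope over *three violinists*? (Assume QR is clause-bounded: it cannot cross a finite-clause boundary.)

No

*each painting* sits inside the embedded question *when the choreographer analyzed each painting*.
The wh-island constraint blocks QR out of an embedded interrogative.
*each painting* > *three violinists* would require crossing that boundary, which is illicit.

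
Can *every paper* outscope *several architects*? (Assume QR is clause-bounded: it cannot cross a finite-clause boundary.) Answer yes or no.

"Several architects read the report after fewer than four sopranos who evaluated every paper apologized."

No

The DP *every paper* is contained in the relative clause *who evaluated every paper*, which is itself inside the adjunct *after fewer than four sopranos who evaluated every paper apologized*.
The quantifier would have to escape first the RC and then the adjunct — two independent island violations.
*every paper* > *several architects* would require crossing that boundary, which is illicit.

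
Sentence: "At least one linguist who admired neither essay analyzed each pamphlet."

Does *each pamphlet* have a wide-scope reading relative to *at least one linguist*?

Yes

The RC *who admired neither essay* is an island, but *each pamphlet* is not inside it — it is the matrix object, a clausemate of *at least one linguist*.
Clause-internal QR can adjoin the lower DP above the subject, yielding the inverse reading.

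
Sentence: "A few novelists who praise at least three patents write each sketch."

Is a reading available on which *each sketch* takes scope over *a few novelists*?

Yes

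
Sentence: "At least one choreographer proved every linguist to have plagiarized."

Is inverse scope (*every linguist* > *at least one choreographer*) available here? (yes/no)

Yes

*every linguist* is the subject of an ECM infinitive — the infinitival complement of an ECM verb is not a scope island, so *every linguist* can raise into the matrix clause.
With no island boundary between them, the object can take inverse scope over the subject via ordinary QR within the clause.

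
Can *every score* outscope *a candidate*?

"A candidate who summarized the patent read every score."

Yes

*every score* sits in the matrix clause, not in the relative clause on *a candidate*.
QR within a single clause is free, so the lower quantifier may take scope over the higher one.
Both orderings are possible: *a candidate* > *every score* and *every score* > *a candidate*.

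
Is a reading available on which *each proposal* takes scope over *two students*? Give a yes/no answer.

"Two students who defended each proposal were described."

*each proposal* is embedded in the relative clause *who defended each proposal*.
Relative clauses block scope extraction: QR cannot target a position outside the modified NP.
There is no licit LF on which *each proposal* c-commands *two students*.

No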